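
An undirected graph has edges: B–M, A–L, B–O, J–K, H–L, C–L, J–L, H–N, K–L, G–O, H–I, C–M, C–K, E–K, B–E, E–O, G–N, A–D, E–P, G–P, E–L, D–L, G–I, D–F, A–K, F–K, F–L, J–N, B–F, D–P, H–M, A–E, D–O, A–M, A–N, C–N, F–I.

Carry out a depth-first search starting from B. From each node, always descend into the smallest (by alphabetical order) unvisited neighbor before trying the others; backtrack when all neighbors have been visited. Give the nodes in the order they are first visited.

Visit B
B → E
E → A
A → D
D → F
F → I
I → G
G → N
N → C
C → K
K → J
J → L
L → H
H → M
G → O
G → P

B → E → A → D → F → I → G → N → C → K → J → L → H → M → O → P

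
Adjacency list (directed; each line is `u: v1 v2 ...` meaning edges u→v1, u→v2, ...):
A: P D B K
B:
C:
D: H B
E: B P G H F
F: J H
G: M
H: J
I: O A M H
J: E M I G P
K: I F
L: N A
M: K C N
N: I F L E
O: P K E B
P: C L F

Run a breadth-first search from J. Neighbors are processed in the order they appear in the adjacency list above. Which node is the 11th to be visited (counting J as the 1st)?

C

Visit J; enqueue E, M, I, G, P → queue [E, M, I, G, P]
Visit E; enqueue B, H, F → queue [M, I, G, P, B, H, F]
Visit M; enqueue K, C, N → queue [I, G, P, B, H, F, K, C, N]
Visit I; enqueue O, A → queue [G, P, B, H, F, K, C, N, O, A]
Visit G → queue [P, B, H, F, K, C, N, O, A]
Visit P; enqueue L → queue [B, H, F, K, C, N, O, A, L]
Visit B → queue [H, F, K, C, N, O, A, L]
Visit H → queue [F, K, C, N, O, A, L]
Visit F → queue [K, C, N, O, A, L]
Visit K → queue [C, N, O, A, L]
Visit C → queue [N, O, A, L]
Visit N → queue [O, A, L]
Visit O → queue [A, L]
Visit A; enqueue D → queue [L, D]
Visit L → queue [D]
Visit D → queue []

Visit order: J, E, M, I, G, P, B, H, F, K, C, N, O, A, L, D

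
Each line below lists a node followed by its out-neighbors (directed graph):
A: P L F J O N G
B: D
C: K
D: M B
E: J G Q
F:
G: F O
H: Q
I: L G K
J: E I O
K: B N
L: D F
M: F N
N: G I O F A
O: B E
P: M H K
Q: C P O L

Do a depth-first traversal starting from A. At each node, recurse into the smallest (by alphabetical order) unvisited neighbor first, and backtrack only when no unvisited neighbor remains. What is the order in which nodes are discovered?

Visit A
A → F
A → G
G → O
O → B
B → D
D → M
M → N
N → I
I → K
I → L
O → E
E → J
E → Q
Q → C
Q → P
P → H

A, F, G, O, B, D, M, N, I, K, L, E, J, Q, C, P, H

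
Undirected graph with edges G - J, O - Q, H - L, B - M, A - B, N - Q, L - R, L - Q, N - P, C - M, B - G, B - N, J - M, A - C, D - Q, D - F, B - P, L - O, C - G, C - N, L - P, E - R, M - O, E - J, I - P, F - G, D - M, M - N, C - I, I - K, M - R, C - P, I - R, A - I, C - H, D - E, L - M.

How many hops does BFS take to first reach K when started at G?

Level 0: G
Level 1: B, C, F, J
Level 2: A, D, E, H, I, M, N, P
Level 3: K, L, O, Q, R
K first appears at level 3.

3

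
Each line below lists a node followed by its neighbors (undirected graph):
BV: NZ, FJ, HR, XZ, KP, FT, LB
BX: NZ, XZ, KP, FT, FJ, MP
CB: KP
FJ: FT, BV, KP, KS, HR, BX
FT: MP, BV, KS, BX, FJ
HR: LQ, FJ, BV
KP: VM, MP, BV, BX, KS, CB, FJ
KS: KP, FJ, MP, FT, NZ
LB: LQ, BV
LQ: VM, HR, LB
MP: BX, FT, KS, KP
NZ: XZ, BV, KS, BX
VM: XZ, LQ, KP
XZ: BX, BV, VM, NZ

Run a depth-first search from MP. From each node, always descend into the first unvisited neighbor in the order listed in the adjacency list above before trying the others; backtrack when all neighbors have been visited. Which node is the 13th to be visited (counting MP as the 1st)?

LB

Visit MP
MP → BX
BX → NZ
NZ → XZ
XZ → BV
BV → FJ
FJ → FT
FT → KS
KS → KP
KP → VM
VM → LQ
LQ → HR
LQ → LB
KP → CB

Visit order: MP, BX, NZ, XZ, BV, FJ, FT, KS, KP, VM, LQ, HR, LB, CB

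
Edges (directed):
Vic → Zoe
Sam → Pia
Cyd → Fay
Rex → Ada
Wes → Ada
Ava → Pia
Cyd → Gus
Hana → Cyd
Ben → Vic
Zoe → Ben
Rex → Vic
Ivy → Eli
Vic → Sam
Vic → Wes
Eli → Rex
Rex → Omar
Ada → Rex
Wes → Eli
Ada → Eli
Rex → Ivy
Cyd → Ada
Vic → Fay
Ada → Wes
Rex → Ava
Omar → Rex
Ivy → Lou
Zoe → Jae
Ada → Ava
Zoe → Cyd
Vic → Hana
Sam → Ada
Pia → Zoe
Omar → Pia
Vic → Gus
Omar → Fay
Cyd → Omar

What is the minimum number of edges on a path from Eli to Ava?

2

Level 0: Eli
Level 1: Rex
Level 2: Ada, Ava, Ivy, Omar, Vic
Level 3: Fay, Gus, Hana, Lou, Pia, Sam, Wes, Zoe
Level 4: Ben, Cyd, Jae
Ava first appears at level 2.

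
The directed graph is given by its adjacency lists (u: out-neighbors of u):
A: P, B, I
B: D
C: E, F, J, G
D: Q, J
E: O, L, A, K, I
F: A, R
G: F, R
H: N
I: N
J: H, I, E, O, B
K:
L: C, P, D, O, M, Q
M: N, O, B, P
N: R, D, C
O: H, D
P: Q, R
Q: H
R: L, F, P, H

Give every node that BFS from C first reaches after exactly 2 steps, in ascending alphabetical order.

A, B, H, I, K, L, O, R

Level 0: C
Level 1: E, F, G, J
Level 2: A, B, H, I, K, L, O, R
Level 3: D, M, N, P, Q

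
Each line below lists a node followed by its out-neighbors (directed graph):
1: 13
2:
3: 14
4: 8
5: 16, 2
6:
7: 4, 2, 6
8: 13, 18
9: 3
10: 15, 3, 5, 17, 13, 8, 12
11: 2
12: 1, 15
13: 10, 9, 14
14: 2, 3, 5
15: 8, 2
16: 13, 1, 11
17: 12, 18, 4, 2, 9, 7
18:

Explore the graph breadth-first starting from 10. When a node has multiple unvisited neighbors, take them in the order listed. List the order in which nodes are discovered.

10, 15, 3, 5, 17, 13, 8, 12, 2, 14, 16, 18, 4, 9, 7, 1, 11, 6

Visit 10; enqueue 15, 3, 5, 17, 13, 8, 12 → queue [15, 3, 5, 17, 13, 8, 12]
Visit 15; enqueue 2 → queue [3, 5, 17, 13, 8, 12, 2]
Visit 3; enqueue 14 → queue [5, 17, 13, 8, 12, 2, 14]
Visit 5; enqueue 16 → queue [17, 13, 8, 12, 2, 14, 16]
Visit 17; enqueue 18, 4, 9, 7 → queue [13, 8, 12, 2, 14, 16, 18, 4, 9, 7]
Visit 13 → queue [8, 12, 2, 14, 16, 18, 4, 9, 7]
Visit 8 → queue [12, 2, 14, 16, 18, 4, 9, 7]
Visit 12; enqueue 1 → queue [2, 14, 16, 18, 4, 9, 7, 1]
Visit 2 → queue [14, 16, 18, 4, 9, 7, 1]
Visit 14 → queue [16, 18, 4, 9, 7, 1]
Visit 16; enqueue 11 → queue [18, 4, 9, 7, 1, 11]
Visit 18 → queue [4, 9, 7, 1, 11]
Visit 4 → queue [9, 7, 1, 11]
Visit 9 → queue [7, 1, 11]
Visit 7; enqueue 6 → queue [1, 11, 6]
Visit 1 → queue [11, 6]
Visit 11 → queue [6]
Visit 6 → queue []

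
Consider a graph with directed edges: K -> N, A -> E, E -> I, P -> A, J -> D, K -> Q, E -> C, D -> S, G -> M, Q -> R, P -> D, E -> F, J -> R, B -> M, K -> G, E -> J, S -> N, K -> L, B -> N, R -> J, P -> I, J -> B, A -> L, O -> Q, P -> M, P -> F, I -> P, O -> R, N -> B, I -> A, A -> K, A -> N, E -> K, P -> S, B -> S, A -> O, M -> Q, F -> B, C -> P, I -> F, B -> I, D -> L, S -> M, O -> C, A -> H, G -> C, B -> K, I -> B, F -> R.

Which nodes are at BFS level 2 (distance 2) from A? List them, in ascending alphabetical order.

Level 0: A
Level 1: E, H, K, L, N, O
Level 2: B, C, F, G, I, J, Q, R
Level 3: D, M, P, S

B, C, F, G, I, J, Q, R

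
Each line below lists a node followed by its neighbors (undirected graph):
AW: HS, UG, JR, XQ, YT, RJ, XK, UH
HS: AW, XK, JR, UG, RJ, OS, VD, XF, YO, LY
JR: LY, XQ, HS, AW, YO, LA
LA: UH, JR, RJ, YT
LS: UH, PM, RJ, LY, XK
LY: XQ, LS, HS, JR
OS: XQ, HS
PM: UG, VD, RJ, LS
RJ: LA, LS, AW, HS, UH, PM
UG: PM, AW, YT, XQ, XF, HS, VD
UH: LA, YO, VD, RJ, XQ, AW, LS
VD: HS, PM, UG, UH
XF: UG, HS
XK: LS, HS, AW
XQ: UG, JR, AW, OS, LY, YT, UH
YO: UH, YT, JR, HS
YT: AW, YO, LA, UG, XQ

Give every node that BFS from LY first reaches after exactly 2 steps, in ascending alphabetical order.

AW, LA, OS, PM, RJ, UG, UH, VD, XF, XK, YO, YT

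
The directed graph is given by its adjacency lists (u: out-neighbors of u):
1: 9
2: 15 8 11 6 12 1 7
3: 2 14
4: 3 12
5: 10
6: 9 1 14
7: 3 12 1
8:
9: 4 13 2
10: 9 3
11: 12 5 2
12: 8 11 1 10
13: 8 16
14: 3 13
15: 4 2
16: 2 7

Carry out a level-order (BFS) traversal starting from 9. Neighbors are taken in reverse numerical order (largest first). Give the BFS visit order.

Visit 9; enqueue 13, 4, 2 → queue [13, 4, 2]
Visit 13; enqueue 16, 8 → queue [4, 2, 16, 8]
Visit 4; enqueue 12, 3 → queue [2, 16, 8, 12, 3]
Visit 2; enqueue 15, 11, 7, 6, 1 → queue [16, 8, 12, 3, 15, 11, 7, 6, 1]
Visit 16 → queue [8, 12, 3, 15, 11, 7, 6, 1]
Visit 8 → queue [12, 3, 15, 11, 7, 6, 1]
Visit 12; enqueue 10 → queue [3, 15, 11, 7, 6, 1, 10]
Visit 3; enqueue 14 → queue [15, 11, 7, 6, 1, 10, 14]
Visit 15 → queue [11, 7, 6, 1, 10, 14]
Visit 11; enqueue 5 → queue [7, 6, 1, 10, 14, 5]
Visit 7 → queue [6, 1, 10, 14, 5]
Visit 6 → queue [1, 10, 14, 5]
Visit 1 → queue [10, 14, 5]
Visit 10 → queue [14, 5]
Visit 14 → queue [5]
Visit 5 → queue []

9 13 4 2 16 8 12 3 15 11 7 6 1 10 14 5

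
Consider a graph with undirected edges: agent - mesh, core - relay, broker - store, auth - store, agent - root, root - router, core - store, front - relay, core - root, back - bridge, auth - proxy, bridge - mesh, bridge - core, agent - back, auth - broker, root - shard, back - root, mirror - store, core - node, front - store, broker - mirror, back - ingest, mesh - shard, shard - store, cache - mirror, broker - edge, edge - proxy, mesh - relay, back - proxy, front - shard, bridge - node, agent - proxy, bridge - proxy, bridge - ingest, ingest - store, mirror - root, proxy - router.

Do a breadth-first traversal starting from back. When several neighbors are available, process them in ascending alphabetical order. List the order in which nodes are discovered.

back → agent → bridge → ingest → proxy → root → mesh → core → node → store → auth → edge → router → mirror → shard → relay → broker → front → cache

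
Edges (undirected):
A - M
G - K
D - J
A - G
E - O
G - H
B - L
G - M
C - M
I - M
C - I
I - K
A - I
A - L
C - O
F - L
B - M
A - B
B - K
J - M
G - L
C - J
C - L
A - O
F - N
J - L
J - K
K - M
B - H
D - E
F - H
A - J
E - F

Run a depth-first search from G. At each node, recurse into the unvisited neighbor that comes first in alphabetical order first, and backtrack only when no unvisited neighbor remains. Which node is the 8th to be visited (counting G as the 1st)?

Visit G
G → A
A → B
B → H
H → F
F → E
E → D
D → J
J → C
C → I
I → K
K → M
C → L
C → O
F → N

Visit order: G, A, B, H, F, E, D, J, C, I, K, M, L, O, N

J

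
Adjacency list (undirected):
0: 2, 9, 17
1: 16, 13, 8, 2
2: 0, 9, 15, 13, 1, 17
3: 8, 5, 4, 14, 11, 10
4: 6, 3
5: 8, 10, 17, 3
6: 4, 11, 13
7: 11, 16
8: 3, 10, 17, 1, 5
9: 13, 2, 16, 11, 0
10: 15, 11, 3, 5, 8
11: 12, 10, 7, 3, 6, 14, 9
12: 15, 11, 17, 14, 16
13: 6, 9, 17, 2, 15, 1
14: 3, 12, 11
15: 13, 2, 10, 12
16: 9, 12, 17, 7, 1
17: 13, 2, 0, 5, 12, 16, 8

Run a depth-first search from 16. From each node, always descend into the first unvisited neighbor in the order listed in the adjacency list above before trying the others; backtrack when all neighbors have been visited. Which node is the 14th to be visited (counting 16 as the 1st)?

Visit 16
16 → 9
9 → 13
13 → 6
6 → 4
4 → 3
3 → 8
8 → 10
10 → 15
15 → 2
2 → 0
0 → 17
17 → 5
17 → 12
12 → 11
11 → 7
11 → 14
2 → 1

Visit order: 16, 9, 13, 6, 4, 3, 8, 10, 15, 2, 0, 17, 5, 12, 11, 7, 14, 1

12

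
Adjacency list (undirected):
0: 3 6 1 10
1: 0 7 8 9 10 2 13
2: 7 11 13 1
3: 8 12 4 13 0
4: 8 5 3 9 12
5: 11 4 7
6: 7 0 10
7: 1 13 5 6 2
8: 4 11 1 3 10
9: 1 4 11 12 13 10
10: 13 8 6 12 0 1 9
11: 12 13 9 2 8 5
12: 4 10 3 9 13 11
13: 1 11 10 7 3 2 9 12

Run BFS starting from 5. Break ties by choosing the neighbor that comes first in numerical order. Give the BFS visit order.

Visit 5; enqueue 4, 7, 11 → queue [4, 7, 11]
Visit 4; enqueue 3, 8, 9, 12 → queue [7, 11, 3, 8, 9, 12]
Visit 7; enqueue 1, 2, 6, 13 → queue [11, 3, 8, 9, 12, 1, 2, 6, 13]
Visit 11 → queue [3, 8, 9, 12, 1, 2, 6, 13]
Visit 3; enqueue 0 → queue [8, 9, 12, 1, 2, 6, 13, 0]
Visit 8; enqueue 10 → queue [9, 12, 1, 2, 6, 13, 0, 10]
Visit 9 → queue [12, 1, 2, 6, 13, 0, 10]
Visit 12 → queue [1, 2, 6, 13, 0, 10]
Visit 1 → queue [2, 6, 13, 0, 10]
Visit 2 → queue [6, 13, 0, 10]
Visit 6 → queue [13, 0, 10]
Visit 13 → queue [0, 10]
Visit 0 → queue [10]
Visit 10 → queue []

5 → 4 → 7 → 11 → 3 → 8 → 9 → 12 → 1 → 2 → 6 → 13 → 0 → 10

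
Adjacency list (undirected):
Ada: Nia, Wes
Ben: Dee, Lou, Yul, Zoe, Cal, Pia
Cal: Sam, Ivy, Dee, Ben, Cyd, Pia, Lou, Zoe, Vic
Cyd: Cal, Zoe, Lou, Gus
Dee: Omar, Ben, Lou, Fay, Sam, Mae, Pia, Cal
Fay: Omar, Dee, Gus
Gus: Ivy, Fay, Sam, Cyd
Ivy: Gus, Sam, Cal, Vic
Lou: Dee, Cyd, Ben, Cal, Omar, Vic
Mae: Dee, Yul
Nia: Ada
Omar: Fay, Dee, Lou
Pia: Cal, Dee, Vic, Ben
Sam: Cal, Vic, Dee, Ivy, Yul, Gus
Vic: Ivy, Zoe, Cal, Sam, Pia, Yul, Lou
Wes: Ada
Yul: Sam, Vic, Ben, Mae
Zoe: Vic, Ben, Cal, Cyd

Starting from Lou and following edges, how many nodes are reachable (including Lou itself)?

15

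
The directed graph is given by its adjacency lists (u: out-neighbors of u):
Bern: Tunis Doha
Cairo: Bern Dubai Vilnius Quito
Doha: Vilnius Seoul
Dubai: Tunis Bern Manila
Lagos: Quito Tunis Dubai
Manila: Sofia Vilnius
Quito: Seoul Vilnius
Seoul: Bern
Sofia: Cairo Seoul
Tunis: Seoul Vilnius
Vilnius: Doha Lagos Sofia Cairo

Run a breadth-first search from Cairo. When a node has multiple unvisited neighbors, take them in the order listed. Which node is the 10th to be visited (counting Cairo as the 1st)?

Sofia

Visit Cairo; enqueue Bern, Dubai, Vilnius, Quito → queue [Bern, Dubai, Vilnius, Quito]
Visit Bern; enqueue Tunis, Doha → queue [Dubai, Vilnius, Quito, Tunis, Doha]
Visit Dubai; enqueue Manila → queue [Vilnius, Quito, Tunis, Doha, Manila]
Visit Vilnius; enqueue Lagos, Sofia → queue [Quito, Tunis, Doha, Manila, Lagos, Sofia]
Visit Quito; enqueue Seoul → queue [Tunis, Doha, Manila, Lagos, Sofia, Seoul]
Visit Tunis → queue [Doha, Manila, Lagos, Sofia, Seoul]
Visit Doha → queue [Manila, Lagos, Sofia, Seoul]
Visit Manila → queue [Lagos, Sofia, Seoul]
Visit Lagos → queue [Sofia, Seoul]
Visit Sofia → queue [Seoul]
Visit Seoul → queue []

Visit order: Cairo, Bern, Dubai, Vilnius, Quito, Tunis, Doha, Manila, Lagos, Sofia, Seoul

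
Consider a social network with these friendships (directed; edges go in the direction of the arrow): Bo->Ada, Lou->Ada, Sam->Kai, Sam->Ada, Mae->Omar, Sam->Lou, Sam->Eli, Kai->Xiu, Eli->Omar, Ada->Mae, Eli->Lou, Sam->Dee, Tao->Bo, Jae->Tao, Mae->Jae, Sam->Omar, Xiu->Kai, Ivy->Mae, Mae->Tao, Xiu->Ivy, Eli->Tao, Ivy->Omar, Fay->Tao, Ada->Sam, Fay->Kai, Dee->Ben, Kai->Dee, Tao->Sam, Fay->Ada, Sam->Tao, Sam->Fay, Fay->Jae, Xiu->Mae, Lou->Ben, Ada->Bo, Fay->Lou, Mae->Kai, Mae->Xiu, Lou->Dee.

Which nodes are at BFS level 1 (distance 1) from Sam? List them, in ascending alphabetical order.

Ada, Dee, Eli, Fay, Kai, Lou, Omar, Tao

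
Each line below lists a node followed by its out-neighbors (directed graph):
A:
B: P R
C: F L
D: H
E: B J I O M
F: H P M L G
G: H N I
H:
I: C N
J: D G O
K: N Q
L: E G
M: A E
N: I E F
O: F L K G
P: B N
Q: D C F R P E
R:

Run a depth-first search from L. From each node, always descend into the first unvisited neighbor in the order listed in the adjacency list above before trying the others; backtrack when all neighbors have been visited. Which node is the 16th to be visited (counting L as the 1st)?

Visit L
L → E
E → B
B → P
P → N
N → I
I → C
C → F
F → H
F → M
M → A
F → G
B → R
E → J
J → D
J → O
O → K
K → Q

Visit order: L, E, B, P, N, I, C, F, H, M, A, G, R, J, D, O, K, Q

O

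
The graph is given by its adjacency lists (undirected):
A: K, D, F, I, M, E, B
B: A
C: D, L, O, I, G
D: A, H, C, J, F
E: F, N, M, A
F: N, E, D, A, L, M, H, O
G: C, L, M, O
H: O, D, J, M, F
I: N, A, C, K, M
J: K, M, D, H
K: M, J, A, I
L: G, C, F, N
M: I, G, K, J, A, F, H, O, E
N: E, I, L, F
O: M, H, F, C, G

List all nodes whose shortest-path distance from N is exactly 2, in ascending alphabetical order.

Level 0: N
Level 1: E, F, I, L
Level 2: A, C, D, G, H, K, M, O
Level 3: B, J

A, C, D, G, H, K, M, O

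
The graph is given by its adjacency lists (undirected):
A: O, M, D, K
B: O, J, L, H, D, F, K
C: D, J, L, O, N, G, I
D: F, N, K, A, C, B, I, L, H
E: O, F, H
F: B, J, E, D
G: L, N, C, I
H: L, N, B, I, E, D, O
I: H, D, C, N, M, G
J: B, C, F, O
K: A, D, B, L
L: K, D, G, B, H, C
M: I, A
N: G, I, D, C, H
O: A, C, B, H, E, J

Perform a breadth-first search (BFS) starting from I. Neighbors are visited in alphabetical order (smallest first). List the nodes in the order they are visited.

Visit I; enqueue C, D, G, H, M, N → queue [C, D, G, H, M, N]
Visit C; enqueue J, L, O → queue [D, G, H, M, N, J, L, O]
Visit D; enqueue A, B, F, K → queue [G, H, M, N, J, L, O, A, B, F, K]
Visit G → queue [H, M, N, J, L, O, A, B, F, K]
Visit H; enqueue E → queue [M, N, J, L, O, A, B, F, K, E]
Visit M → queue [N, J, L, O, A, B, F, K, E]
Visit N → queue [J, L, O, A, B, F, K, E]
Visit J → queue [L, O, A, B, F, K, E]
Visit L → queue [O, A, B, F, K, E]
Visit O → queue [A, B, F, K, E]
Visit A → queue [B, F, K, E]
Visit B → queue [F, K, E]
Visit F → queue [K, E]
Visit K → queue [E]
Visit E → queue []

I, C, D, G, H, M, N, J, L, O, A, B, F, K, E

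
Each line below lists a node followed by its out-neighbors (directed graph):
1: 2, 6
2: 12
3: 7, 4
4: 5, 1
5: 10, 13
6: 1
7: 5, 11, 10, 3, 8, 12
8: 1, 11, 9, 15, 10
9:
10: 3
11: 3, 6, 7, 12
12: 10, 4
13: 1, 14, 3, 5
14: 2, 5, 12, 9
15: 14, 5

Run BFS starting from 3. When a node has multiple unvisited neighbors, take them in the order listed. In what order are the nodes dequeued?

3, 7, 4, 5, 11, 10, 8, 12, 1, 13, 6, 9, 15, 2, 14

Visit 3; enqueue 7, 4 → queue [7, 4]
Visit 7; enqueue 5, 11, 10, 8, 12 → queue [4, 5, 11, 10, 8, 12]
Visit 4; enqueue 1 → queue [5, 11, 10, 8, 12, 1]
Visit 5; enqueue 13 → queue [11, 10, 8, 12, 1, 13]
Visit 11; enqueue 6 → queue [10, 8, 12, 1, 13, 6]
Visit 10 → queue [8, 12, 1, 13, 6]
Visit 8; enqueue 9, 15 → queue [12, 1, 13, 6, 9, 15]
Visit 12 → queue [1, 13, 6, 9, 15]
Visit 1; enqueue 2 → queue [13, 6, 9, 15, 2]
Visit 13; enqueue 14 → queue [6, 9, 15, 2, 14]
Visit 6 → queue [9, 15, 2, 14]
Visit 9 → queue [15, 2, 14]
Visit 15 → queue [2, 14]
Visit 2 → queue [14]
Visit 14 → queue []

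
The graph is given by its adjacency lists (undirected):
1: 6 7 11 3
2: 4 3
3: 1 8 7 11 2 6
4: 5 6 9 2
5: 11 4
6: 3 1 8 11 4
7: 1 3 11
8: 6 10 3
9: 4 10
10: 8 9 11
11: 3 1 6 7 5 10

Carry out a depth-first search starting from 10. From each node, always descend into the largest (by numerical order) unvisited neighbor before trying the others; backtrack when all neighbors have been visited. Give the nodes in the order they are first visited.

10 -> 11 -> 7 -> 3 -> 8 -> 6 -> 4 -> 9 -> 5 -> 2 -> 1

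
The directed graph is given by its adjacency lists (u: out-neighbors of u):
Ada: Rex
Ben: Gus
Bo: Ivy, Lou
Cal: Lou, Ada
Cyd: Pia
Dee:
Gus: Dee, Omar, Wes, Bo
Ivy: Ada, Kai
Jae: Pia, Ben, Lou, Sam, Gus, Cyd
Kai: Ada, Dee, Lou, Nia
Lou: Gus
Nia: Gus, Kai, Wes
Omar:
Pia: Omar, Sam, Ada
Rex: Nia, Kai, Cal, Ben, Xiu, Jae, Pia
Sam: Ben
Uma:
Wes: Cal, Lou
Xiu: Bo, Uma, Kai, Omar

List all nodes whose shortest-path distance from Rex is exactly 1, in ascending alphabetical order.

Level 0: Rex
Level 1: Ben, Cal, Jae, Kai, Nia, Pia, Xiu
Level 2: Ada, Bo, Cyd, Dee, Gus, Lou, Omar, Sam, Uma, Wes
Level 3: Ivy

Ben, Cal, Jae, Kai, Nia, Pia, Xiu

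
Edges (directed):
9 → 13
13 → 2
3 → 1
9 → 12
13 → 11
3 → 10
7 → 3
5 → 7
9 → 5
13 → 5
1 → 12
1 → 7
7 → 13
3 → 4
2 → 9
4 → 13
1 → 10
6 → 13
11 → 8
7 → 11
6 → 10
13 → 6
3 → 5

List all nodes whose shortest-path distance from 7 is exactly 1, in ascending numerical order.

3, 11, 13

Level 0: 7
Level 1: 3, 11, 13
Level 2: 1, 2, 4, 5, 6, 8, 10
Level 3: 9, 12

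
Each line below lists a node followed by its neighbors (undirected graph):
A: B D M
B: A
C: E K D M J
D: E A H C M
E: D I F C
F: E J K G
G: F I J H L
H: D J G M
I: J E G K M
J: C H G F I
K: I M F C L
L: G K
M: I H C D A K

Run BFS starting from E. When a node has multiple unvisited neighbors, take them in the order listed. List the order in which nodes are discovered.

E -> D -> I -> F -> C -> A -> H -> M -> J -> G -> K -> B -> L

Visit E; enqueue D, I, F, C → queue [D, I, F, C]
Visit D; enqueue A, H, M → queue [I, F, C, A, H, M]
Visit I; enqueue J, G, K → queue [F, C, A, H, M, J, G, K]
Visit F → queue [C, A, H, M, J, G, K]
Visit C → queue [A, H, M, J, G, K]
Visit A; enqueue B → queue [H, M, J, G, K, B]
Visit H → queue [M, J, G, K, B]
Visit M → queue [J, G, K, B]
Visit J → queue [G, K, B]
Visit G; enqueue L → queue [K, B, L]
Visit K → queue [B, L]
Visit B → queue [L]
Visit L → queue []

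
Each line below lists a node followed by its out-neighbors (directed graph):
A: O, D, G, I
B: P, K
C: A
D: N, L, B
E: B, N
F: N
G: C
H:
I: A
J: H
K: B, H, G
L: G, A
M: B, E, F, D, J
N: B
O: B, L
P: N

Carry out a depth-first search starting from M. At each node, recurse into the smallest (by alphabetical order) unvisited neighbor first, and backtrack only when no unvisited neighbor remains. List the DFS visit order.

Visit M
M → B
B → K
K → G
G → C
C → A
A → D
D → L
D → N
A → I
A → O
K → H
B → P
M → E
M → F
M → J

M -> B -> K -> G -> C -> A -> D -> L -> N -> I -> O -> H -> P -> E -> F -> J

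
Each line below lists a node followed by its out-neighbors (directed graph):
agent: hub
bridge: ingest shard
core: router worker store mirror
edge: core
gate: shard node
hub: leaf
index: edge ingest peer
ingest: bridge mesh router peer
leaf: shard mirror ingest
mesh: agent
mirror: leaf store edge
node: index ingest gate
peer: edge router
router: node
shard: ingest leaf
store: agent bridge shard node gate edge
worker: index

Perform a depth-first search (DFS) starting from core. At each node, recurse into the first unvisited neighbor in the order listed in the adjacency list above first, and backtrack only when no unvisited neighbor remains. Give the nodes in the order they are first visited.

core, router, node, index, edge, ingest, bridge, shard, leaf, mirror, store, agent, hub, gate, mesh, peer, worker

Visit core
core → router
router → node
node → index
index → edge
index → ingest
ingest → bridge
bridge → shard
shard → leaf
leaf → mirror
mirror → store
store → agent
agent → hub
store → gate
ingest → mesh
ingest → peer
core → worker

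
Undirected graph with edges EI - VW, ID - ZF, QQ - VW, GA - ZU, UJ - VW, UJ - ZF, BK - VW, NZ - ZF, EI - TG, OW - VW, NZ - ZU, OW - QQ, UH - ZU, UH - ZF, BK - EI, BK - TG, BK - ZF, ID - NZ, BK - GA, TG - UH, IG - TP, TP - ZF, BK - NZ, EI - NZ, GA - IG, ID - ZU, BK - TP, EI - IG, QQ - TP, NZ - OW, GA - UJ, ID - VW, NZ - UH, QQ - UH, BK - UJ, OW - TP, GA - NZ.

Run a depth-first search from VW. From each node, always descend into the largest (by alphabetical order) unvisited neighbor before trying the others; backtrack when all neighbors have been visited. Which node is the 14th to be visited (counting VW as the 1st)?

EI

Visit VW
VW → UJ
UJ → ZF
ZF → UH
UH → ZU
ZU → NZ
NZ → OW
OW → TP
TP → QQ
TP → IG
IG → GA
GA → BK
BK → TG
TG → EI
NZ → ID

Visit order: VW, UJ, ZF, UH, ZU, NZ, OW, TP, QQ, IG, GA, BK, TG, EI, ID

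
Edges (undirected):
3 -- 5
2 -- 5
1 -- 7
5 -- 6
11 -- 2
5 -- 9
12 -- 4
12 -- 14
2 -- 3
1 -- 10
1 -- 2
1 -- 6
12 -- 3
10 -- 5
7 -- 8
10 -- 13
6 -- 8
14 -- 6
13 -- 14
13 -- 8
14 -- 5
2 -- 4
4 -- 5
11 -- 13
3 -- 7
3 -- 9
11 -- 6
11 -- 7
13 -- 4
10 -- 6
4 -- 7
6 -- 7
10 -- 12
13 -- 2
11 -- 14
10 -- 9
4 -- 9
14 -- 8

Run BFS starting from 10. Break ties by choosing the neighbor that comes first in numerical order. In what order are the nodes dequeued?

10 -> 1 -> 5 -> 6 -> 9 -> 12 -> 13 -> 2 -> 7 -> 3 -> 4 -> 14 -> 8 -> 11

Visit 10; enqueue 1, 5, 6, 9, 12, 13 → queue [1, 5, 6, 9, 12, 13]
Visit 1; enqueue 2, 7 → queue [5, 6, 9, 12, 13, 2, 7]
Visit 5; enqueue 3, 4, 14 → queue [6, 9, 12, 13, 2, 7, 3, 4, 14]
Visit 6; enqueue 8, 11 → queue [9, 12, 13, 2, 7, 3, 4, 14, 8, 11]
Visit 9 → queue [12, 13, 2, 7, 3, 4, 14, 8, 11]
Visit 12 → queue [13, 2, 7, 3, 4, 14, 8, 11]
Visit 13 → queue [2, 7, 3, 4, 14, 8, 11]
Visit 2 → queue [7, 3, 4, 14, 8, 11]
Visit 7 → queue [3, 4, 14, 8, 11]
Visit 3 → queue [4, 14, 8, 11]
Visit 4 → queue [14, 8, 11]
Visit 14 → queue [8, 11]
Visit 8 → queue [11]
Visit 11 → queue []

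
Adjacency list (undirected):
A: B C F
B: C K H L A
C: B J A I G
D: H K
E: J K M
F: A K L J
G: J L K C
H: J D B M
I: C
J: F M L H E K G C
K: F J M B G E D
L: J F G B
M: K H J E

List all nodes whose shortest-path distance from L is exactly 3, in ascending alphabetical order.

D, I

Level 0: L
Level 1: B, F, G, J
Level 2: A, C, E, H, K, M
Level 3: D, I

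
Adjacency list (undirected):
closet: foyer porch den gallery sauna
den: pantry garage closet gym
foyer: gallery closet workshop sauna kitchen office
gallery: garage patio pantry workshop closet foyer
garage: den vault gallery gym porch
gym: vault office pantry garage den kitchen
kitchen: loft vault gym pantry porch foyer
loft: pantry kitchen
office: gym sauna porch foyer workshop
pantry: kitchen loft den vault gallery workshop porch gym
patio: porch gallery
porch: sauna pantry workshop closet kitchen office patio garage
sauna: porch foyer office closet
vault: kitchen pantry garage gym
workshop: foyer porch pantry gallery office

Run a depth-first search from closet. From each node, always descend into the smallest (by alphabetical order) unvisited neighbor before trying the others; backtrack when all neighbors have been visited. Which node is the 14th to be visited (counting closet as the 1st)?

patio

Visit closet
closet → den
den → garage
garage → gallery
gallery → foyer
foyer → kitchen
kitchen → gym
gym → office
office → porch
porch → pantry
pantry → loft
pantry → vault
pantry → workshop
porch → patio
porch → sauna

Visit order: closet, den, garage, gallery, foyer, kitchen, gym, office, porch, pantry, loft, vault, workshop, patio, sauna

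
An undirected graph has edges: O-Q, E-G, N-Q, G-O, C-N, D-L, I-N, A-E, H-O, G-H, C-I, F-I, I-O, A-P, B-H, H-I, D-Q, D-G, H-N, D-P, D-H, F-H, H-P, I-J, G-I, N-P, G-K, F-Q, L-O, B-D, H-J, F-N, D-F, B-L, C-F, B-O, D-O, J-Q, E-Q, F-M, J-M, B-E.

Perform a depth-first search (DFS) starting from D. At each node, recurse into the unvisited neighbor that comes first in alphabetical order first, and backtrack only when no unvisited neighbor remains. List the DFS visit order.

Visit D
D → B
B → E
E → A
A → P
P → H
H → F
F → C
C → I
I → G
G → K
G → O
O → L
O → Q
Q → J
J → M
Q → N

D, B, E, A, P, H, F, C, I, G, K, O, L, Q, J, M, N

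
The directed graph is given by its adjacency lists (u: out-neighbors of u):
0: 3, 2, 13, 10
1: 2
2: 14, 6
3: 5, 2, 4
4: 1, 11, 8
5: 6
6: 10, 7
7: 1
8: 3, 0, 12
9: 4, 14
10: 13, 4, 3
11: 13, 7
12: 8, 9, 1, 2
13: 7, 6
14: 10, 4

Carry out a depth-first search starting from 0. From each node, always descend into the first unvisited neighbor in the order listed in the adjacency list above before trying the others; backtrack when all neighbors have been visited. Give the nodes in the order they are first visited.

Visit 0
0 → 3
3 → 5
5 → 6
6 → 10
10 → 13
13 → 7
7 → 1
1 → 2
2 → 14
14 → 4
4 → 11
4 → 8
8 → 12
12 → 9

0 -> 3 -> 5 -> 6 -> 10 -> 13 -> 7 -> 1 -> 2 -> 14 -> 4 -> 11 -> 8 -> 12 -> 9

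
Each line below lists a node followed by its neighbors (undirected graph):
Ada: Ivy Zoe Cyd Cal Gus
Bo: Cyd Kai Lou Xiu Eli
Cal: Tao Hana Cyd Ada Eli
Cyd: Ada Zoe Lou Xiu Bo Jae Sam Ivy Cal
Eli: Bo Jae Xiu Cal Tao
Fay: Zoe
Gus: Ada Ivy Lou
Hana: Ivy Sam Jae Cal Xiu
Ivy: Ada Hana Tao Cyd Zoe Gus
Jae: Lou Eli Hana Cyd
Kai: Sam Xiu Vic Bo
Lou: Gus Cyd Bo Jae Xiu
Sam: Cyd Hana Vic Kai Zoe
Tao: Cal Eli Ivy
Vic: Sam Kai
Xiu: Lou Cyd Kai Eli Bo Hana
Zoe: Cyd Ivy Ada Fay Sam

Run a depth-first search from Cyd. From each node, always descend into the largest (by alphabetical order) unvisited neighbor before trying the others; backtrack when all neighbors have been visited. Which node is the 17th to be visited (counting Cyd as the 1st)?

Visit Cyd
Cyd → Zoe
Zoe → Sam
Sam → Vic
Vic → Kai
Kai → Xiu
Xiu → Lou
Lou → Jae
Jae → Hana
Hana → Ivy
Ivy → Tao
Tao → Eli
Eli → Cal
Cal → Ada
Ada → Gus
Eli → Bo
Zoe → Fay

Visit order: Cyd, Zoe, Sam, Vic, Kai, Xiu, Lou, Jae, Hana, Ivy, Tao, Eli, Cal, Ada, Gus, Bo, Fay

Fay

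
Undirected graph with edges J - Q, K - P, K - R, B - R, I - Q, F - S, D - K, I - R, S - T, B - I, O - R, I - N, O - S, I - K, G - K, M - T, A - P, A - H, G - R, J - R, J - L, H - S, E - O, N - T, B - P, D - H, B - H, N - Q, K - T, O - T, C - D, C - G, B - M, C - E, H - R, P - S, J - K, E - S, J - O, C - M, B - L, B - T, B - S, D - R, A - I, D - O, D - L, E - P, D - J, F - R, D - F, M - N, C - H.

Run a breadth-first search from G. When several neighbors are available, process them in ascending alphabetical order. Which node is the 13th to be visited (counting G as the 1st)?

B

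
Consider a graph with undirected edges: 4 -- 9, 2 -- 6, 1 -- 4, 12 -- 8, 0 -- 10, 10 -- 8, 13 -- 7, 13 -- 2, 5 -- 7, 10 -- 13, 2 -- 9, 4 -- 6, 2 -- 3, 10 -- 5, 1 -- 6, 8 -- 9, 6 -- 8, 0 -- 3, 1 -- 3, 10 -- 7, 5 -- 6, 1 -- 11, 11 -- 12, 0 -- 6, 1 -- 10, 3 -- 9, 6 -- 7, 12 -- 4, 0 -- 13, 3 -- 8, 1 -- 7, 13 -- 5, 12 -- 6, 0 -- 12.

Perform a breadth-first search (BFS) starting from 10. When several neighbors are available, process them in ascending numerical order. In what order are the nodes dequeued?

Visit 10; enqueue 0, 1, 5, 7, 8, 13 → queue [0, 1, 5, 7, 8, 13]
Visit 0; enqueue 3, 6, 12 → queue [1, 5, 7, 8, 13, 3, 6, 12]
Visit 1; enqueue 4, 11 → queue [5, 7, 8, 13, 3, 6, 12, 4, 11]
Visit 5 → queue [7, 8, 13, 3, 6, 12, 4, 11]
Visit 7 → queue [8, 13, 3, 6, 12, 4, 11]
Visit 8; enqueue 9 → queue [13, 3, 6, 12, 4, 11, 9]
Visit 13; enqueue 2 → queue [3, 6, 12, 4, 11, 9, 2]
Visit 3 → queue [6, 12, 4, 11, 9, 2]
Visit 6 → queue [12, 4, 11, 9, 2]
Visit 12 → queue [4, 11, 9, 2]
Visit 4 → queue [11, 9, 2]
Visit 11 → queue [9, 2]
Visit 9 → queue [2]
Visit 2 → queue []

10 -> 0 -> 1 -> 5 -> 7 -> 8 -> 13 -> 3 -> 6 -> 12 -> 4 -> 11 -> 9 -> 2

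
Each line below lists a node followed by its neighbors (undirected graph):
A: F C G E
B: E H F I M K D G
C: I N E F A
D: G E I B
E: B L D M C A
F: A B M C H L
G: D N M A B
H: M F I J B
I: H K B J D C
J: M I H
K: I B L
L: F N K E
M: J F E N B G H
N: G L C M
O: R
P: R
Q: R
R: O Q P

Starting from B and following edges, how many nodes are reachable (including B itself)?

14

BFS from B visits: B, D, E, F, G, H, I, K, M, A, C, L, N, J
Reachable nodes: 14 of 18 total.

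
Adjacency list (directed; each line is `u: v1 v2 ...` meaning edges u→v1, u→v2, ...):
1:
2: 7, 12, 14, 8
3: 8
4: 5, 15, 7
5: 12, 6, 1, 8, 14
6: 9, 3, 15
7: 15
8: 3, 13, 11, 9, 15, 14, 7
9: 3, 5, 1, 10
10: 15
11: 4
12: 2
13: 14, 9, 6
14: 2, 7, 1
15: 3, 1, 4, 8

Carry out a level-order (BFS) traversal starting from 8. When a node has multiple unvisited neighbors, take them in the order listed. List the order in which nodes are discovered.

Visit 8; enqueue 3, 13, 11, 9, 15, 14, 7 → queue [3, 13, 11, 9, 15, 14, 7]
Visit 3 → queue [13, 11, 9, 15, 14, 7]
Visit 13; enqueue 6 → queue [11, 9, 15, 14, 7, 6]
Visit 11; enqueue 4 → queue [9, 15, 14, 7, 6, 4]
Visit 9; enqueue 5, 1, 10 → queue [15, 14, 7, 6, 4, 5, 1, 10]
Visit 15 → queue [14, 7, 6, 4, 5, 1, 10]
Visit 14; enqueue 2 → queue [7, 6, 4, 5, 1, 10, 2]
Visit 7 → queue [6, 4, 5, 1, 10, 2]
Visit 6 → queue [4, 5, 1, 10, 2]
Visit 4 → queue [5, 1, 10, 2]
Visit 5; enqueue 12 → queue [1, 10, 2, 12]
Visit 1 → queue [10, 2, 12]
Visit 10 → queue [2, 12]
Visit 2 → queue [12]
Visit 12 → queue []

8, 3, 13, 11, 9, 15, 14, 7, 6, 4, 5, 1, 10, 2, 12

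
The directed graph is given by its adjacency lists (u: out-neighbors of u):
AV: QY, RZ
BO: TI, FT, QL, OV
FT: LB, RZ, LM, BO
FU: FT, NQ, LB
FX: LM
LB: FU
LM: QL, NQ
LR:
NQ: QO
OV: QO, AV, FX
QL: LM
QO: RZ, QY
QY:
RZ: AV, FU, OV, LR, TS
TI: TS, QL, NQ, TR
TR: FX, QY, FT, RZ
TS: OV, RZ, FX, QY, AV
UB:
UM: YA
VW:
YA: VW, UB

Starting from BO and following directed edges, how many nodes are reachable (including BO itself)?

17

BFS from BO visits: BO, TI, QL, OV, FT, TS, TR, NQ, LM, QO, FX, AV, RZ, LB, QY, LR, FU
Reachable nodes: 17 of 21 total.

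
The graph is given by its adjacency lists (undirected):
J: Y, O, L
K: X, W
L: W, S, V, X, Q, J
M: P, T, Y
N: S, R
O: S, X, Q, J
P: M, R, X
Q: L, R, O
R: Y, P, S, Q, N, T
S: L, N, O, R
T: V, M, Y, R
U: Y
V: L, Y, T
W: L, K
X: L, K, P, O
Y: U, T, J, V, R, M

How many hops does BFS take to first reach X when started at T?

Level 0: T
Level 1: M, R, V, Y
Level 2: J, L, N, P, Q, S, U
Level 3: O, W, X
Level 4: K
X first appears at level 3.

3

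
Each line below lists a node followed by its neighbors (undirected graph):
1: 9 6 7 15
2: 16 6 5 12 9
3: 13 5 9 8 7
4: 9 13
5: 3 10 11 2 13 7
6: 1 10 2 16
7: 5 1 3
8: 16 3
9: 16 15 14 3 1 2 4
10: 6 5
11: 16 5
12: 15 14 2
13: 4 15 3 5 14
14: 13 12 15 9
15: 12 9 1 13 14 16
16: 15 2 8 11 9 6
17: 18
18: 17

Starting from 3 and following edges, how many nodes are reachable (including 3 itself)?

BFS from 3 visits: 3, 13, 5, 9, 8, 7, 4, 15, 14, 10, 11, 2, 16, 1, 12, 6
Reachable nodes: 16 of 18 total.

16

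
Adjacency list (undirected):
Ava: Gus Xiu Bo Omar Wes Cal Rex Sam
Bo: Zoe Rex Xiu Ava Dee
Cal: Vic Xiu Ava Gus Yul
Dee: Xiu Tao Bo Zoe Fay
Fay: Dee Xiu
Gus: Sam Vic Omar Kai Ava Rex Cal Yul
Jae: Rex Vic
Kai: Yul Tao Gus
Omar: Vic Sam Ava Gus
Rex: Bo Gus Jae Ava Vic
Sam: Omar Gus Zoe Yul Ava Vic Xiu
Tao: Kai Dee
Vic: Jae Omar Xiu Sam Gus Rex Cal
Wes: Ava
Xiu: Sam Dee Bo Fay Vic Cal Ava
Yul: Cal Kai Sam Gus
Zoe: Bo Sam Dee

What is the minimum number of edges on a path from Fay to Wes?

Level 0: Fay
Level 1: Dee, Xiu
Level 2: Ava, Bo, Cal, Sam, Tao, Vic, Zoe
Level 3: Gus, Jae, Kai, Omar, Rex, Wes, Yul
Wes first appears at level 3.

3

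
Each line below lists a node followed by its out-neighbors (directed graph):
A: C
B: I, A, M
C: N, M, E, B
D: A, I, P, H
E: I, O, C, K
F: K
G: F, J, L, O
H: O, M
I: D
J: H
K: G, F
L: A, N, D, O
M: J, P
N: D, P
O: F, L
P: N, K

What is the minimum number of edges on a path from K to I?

4

Level 0: K
Level 1: F, G
Level 2: J, L, O
Level 3: A, D, H, N
Level 4: C, I, M, P
Level 5: B, E
I first appears at level 4.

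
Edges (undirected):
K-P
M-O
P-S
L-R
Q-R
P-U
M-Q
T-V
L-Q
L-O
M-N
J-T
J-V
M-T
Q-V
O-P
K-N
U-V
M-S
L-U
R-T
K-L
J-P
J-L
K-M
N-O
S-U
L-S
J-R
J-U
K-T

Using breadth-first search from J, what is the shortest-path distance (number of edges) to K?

Level 0: J
Level 1: L, P, R, T, U, V
Level 2: K, M, O, Q, S
Level 3: N
K first appears at level 2.

2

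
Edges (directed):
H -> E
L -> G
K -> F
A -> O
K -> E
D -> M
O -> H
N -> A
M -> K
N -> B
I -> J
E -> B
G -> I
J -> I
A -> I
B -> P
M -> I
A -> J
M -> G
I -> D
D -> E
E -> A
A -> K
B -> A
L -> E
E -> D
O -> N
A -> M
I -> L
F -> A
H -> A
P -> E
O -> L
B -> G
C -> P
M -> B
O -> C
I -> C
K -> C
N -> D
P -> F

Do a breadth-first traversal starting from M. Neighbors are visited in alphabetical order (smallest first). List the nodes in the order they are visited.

Visit M; enqueue B, G, I, K → queue [B, G, I, K]
Visit B; enqueue A, P → queue [G, I, K, A, P]
Visit G → queue [I, K, A, P]
Visit I; enqueue C, D, J, L → queue [K, A, P, C, D, J, L]
Visit K; enqueue E, F → queue [A, P, C, D, J, L, E, F]
Visit A; enqueue O → queue [P, C, D, J, L, E, F, O]
Visit P → queue [C, D, J, L, E, F, O]
Visit C → queue [D, J, L, E, F, O]
Visit D → queue [J, L, E, F, O]
Visit J → queue [L, E, F, O]
Visit L → queue [E, F, O]
Visit E → queue [F, O]
Visit F → queue [O]
Visit O; enqueue H, N → queue [H, N]
Visit H → queue [N]
Visit N → queue []

M -> B -> G -> I -> K -> A -> P -> C -> D -> J -> L -> E -> F -> O -> H -> N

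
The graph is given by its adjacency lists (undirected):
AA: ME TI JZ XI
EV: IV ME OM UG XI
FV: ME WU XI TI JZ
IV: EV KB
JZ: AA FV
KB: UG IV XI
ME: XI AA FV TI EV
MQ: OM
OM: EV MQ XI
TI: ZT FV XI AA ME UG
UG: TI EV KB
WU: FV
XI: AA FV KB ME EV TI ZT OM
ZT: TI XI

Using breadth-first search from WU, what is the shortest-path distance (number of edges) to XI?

Level 0: WU
Level 1: FV
Level 2: JZ, ME, TI, XI
Level 3: AA, EV, KB, OM, UG, ZT
Level 4: IV, MQ
XI first appears at level 2.

2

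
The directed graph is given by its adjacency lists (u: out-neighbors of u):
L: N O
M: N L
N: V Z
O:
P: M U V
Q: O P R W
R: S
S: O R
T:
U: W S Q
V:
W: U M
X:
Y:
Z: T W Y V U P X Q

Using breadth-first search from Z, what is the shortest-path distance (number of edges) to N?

3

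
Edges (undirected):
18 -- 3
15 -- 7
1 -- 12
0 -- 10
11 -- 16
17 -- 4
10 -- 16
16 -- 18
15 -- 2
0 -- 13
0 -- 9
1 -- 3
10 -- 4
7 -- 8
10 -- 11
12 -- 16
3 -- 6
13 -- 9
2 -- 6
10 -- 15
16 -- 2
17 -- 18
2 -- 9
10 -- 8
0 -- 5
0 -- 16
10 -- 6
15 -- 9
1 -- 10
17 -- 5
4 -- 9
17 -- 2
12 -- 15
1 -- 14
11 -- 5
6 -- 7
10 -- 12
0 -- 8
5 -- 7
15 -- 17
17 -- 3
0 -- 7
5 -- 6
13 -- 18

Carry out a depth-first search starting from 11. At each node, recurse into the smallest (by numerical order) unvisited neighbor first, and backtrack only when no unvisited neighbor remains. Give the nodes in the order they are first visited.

11 5 0 7 6 2 9 4 10 1 3 17 15 12 16 18 13 14 8

Visit 11
11 → 5
5 → 0
0 → 7
7 → 6
6 → 2
2 → 9
9 → 4
4 → 10
10 → 1
1 → 3
3 → 17
17 → 15
15 → 12
12 → 16
16 → 18
18 → 13
1 → 14
10 → 8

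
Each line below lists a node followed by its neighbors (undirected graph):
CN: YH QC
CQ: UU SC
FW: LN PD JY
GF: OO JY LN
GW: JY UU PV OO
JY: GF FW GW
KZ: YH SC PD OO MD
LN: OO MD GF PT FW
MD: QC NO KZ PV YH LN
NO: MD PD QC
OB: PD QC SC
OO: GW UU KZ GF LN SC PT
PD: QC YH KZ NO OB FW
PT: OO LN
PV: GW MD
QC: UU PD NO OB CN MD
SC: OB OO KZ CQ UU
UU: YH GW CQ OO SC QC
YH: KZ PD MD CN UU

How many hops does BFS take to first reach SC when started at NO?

Level 0: NO
Level 1: MD, PD, QC
Level 2: CN, FW, KZ, LN, OB, PV, UU, YH
Level 3: CQ, GF, GW, JY, OO, PT, SC
SC first appears at level 3.

3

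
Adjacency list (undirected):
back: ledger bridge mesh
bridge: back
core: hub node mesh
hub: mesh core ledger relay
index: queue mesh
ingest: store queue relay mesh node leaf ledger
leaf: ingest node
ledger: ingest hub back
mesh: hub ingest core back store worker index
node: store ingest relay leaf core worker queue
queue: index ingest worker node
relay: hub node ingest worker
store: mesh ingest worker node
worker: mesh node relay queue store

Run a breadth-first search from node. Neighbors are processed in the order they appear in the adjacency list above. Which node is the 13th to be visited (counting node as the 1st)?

back

Visit node; enqueue store, ingest, relay, leaf, core, worker, queue → queue [store, ingest, relay, leaf, core, worker, queue]
Visit store; enqueue mesh → queue [ingest, relay, leaf, core, worker, queue, mesh]
Visit ingest; enqueue ledger → queue [relay, leaf, core, worker, queue, mesh, ledger]
Visit relay; enqueue hub → queue [leaf, core, worker, queue, mesh, ledger, hub]
Visit leaf → queue [core, worker, queue, mesh, ledger, hub]
Visit core → queue [worker, queue, mesh, ledger, hub]
Visit worker → queue [queue, mesh, ledger, hub]
Visit queue; enqueue index → queue [mesh, ledger, hub, index]
Visit mesh; enqueue back → queue [ledger, hub, index, back]
Visit ledger → queue [hub, index, back]
Visit hub → queue [index, back]
Visit index → queue [back]
Visit back; enqueue bridge → queue [bridge]
Visit bridge → queue []

Visit order: node, store, ingest, relay, leaf, core, worker, queue, mesh, ledger, hub, index, back, bridge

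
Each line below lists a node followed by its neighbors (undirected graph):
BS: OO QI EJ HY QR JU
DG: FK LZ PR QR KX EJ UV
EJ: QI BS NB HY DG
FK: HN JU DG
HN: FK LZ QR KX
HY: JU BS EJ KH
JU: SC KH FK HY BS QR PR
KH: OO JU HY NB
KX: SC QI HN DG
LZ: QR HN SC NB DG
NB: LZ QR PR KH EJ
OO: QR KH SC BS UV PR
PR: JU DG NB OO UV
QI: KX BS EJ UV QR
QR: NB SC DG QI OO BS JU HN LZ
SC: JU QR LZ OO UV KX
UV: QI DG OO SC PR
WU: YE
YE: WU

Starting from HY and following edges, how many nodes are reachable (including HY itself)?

17

BFS from HY visits: HY, JU, BS, EJ, KH, SC, FK, QR, PR, OO, QI, NB, DG, LZ, UV, KX, HN
Reachable nodes: 17 of 19 total.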